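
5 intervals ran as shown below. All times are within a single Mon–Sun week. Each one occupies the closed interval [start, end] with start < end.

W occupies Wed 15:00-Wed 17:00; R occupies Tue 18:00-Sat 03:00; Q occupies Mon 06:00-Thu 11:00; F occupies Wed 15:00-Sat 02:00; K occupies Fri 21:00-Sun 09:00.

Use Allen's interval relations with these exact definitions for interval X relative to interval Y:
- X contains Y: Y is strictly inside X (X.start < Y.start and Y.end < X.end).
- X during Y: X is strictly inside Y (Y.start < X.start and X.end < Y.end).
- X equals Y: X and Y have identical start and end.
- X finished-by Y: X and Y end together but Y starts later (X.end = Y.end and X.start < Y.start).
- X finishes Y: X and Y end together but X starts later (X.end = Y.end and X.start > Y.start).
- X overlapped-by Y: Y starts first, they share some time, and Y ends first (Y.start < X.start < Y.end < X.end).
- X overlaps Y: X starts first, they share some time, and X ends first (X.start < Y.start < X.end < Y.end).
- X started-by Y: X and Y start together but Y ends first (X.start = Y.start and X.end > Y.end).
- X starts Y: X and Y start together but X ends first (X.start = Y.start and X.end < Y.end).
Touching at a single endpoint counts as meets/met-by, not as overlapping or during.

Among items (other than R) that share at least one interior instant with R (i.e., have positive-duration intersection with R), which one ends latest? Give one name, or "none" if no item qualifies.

K

Target R = [Tue 18:00, Sat 03:00].
F [Wed 15:00, Sat 02:00] → during → candidate.
K [Fri 21:00, Sun 09:00] → overlapped-by → candidate.
Q [Mon 06:00, Thu 11:00] → overlaps → candidate.
W [Wed 15:00, Wed 17:00] → during → candidate.
Among candidates, latest end is Sun 09:00 → K.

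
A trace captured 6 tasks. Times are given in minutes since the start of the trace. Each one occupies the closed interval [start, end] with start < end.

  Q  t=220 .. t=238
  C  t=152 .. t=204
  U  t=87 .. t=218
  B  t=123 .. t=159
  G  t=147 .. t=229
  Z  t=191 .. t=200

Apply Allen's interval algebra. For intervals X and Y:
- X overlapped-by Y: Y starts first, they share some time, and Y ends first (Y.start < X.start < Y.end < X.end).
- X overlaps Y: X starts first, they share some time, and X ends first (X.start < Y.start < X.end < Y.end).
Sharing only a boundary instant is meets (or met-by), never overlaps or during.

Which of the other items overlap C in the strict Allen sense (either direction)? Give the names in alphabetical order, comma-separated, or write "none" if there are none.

B

Target C = [t=152, t=204].
B [t=123, t=159] → overlaps → yes.
G [t=147, t=229] → contains → no.
Q [t=220, t=238] → after → no.
U [t=87, t=218] → contains → no.
Z [t=191, t=200] → during → no.
Result: B.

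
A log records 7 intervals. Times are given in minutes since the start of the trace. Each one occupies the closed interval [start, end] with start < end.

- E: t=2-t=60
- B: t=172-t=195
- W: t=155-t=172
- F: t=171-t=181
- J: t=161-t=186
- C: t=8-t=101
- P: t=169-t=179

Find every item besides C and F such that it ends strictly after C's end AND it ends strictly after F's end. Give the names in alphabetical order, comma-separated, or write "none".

B, J

Conditions: its end is strictly after C's end (X.end > t=101) AND its end is strictly after F's end (X.end > t=181).
B: end t=195 > t=101? ✓; end t=195 > t=181? ✓ → yes.
E: end t=60 > t=101? ✗; end t=60 > t=181? ✗ → no.
J: end t=186 > t=101? ✓; end t=186 > t=181? ✓ → yes.
P: end t=179 > t=101? ✓; end t=179 > t=181? ✗ → no.
W: end t=172 > t=101? ✓; end t=172 > t=181? ✗ → no.
Result: B, J.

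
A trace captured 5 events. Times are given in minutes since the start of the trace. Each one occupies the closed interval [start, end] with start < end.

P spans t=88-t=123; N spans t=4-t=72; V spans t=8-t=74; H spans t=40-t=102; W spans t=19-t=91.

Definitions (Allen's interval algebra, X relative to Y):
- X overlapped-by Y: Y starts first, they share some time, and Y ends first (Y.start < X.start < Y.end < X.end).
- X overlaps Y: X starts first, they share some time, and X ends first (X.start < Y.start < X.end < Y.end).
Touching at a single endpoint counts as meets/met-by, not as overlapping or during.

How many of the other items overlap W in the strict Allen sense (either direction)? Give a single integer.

Target W = [t=19, t=91].
H [t=40, t=102] → overlapped-by → counts.
N [t=4, t=72] → overlaps → counts.
P [t=88, t=123] → overlapped-by → counts.
V [t=8, t=74] → overlaps → counts.
Total: 4.

4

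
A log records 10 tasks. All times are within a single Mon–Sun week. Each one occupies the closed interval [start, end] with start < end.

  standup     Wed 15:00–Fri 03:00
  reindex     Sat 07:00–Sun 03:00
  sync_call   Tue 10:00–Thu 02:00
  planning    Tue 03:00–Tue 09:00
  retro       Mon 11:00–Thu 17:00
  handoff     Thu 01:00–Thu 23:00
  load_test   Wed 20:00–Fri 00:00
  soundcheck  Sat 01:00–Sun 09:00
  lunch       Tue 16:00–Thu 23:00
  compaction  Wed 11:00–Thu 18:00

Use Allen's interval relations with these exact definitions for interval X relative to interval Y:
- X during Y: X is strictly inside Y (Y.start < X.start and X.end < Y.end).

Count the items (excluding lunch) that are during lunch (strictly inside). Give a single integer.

1

Target lunch = [Tue 16:00, Thu 23:00].
compaction [Wed 11:00, Thu 18:00] → during → counts.
handoff [Thu 01:00, Thu 23:00] → finishes → no.
load_test [Wed 20:00, Fri 00:00] → overlapped-by → no.
planning [Tue 03:00, Tue 09:00] → before → no.
reindex [Sat 07:00, Sun 03:00] → after → no.
retro [Mon 11:00, Thu 17:00] → overlaps → no.
soundcheck [Sat 01:00, Sun 09:00] → after → no.
standup [Wed 15:00, Fri 03:00] → overlapped-by → no.
sync_call [Tue 10:00, Thu 02:00] → overlaps → no.
Total: 1.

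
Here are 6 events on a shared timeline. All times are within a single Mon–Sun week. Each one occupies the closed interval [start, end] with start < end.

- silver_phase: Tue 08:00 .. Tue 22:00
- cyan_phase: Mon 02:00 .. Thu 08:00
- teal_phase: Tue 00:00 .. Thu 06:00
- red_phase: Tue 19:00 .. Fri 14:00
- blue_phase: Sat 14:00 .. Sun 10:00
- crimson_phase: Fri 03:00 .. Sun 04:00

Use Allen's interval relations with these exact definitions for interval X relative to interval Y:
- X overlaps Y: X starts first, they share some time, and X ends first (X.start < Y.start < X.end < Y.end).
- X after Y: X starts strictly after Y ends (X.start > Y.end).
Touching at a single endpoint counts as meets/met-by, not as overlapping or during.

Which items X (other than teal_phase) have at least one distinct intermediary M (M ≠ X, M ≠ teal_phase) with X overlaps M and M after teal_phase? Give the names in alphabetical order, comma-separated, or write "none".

crimson_phase, red_phase

Target teal_phase = [Tue 00:00, Thu 06:00].
Intermediaries M with M after teal_phase: blue_phase, crimson_phase.
Via blue_phase — items with X overlaps blue_phase: crimson_phase.
Via crimson_phase — items with X overlaps crimson_phase: red_phase.
Union: crimson_phase, red_phase.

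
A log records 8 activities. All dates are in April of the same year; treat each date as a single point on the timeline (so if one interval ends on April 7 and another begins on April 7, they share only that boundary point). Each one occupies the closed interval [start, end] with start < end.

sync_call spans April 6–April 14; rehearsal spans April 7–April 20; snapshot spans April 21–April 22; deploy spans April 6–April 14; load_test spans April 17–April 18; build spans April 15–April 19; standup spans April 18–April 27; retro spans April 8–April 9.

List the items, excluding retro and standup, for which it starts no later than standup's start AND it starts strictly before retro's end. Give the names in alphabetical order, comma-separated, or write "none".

deploy, rehearsal, sync_call

Conditions: its start is no later than standup's start (X.start <= April 18) AND its start is strictly before retro's end (X.start < April 9).
build: start April 15 <= April 18? ✓; start April 15 < April 9? ✗ → no.
deploy: start April 6 <= April 18? ✓; start April 6 < April 9? ✓ → yes.
load_test: start April 17 <= April 18? ✓; start April 17 < April 9? ✗ → no.
rehearsal: start April 7 <= April 18? ✓; start April 7 < April 9? ✓ → yes.
snapshot: start April 21 <= April 18? ✗; start April 21 < April 9? ✗ → no.
sync_call: start April 6 <= April 18? ✓; start April 6 < April 9? ✓ → yes.
Result: deploy, rehearsal, sync_call.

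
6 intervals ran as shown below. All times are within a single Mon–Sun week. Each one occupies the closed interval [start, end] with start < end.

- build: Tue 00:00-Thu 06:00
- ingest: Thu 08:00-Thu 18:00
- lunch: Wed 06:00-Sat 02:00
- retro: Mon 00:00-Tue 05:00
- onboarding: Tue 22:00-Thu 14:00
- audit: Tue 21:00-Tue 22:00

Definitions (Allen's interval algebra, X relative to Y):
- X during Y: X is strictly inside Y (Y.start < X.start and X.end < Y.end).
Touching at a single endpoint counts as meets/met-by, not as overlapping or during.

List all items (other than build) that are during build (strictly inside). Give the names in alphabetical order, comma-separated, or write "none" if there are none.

Target build = [Tue 00:00, Thu 06:00].
audit [Tue 21:00, Tue 22:00] → during → yes.
ingest [Thu 08:00, Thu 18:00] → after → no.
lunch [Wed 06:00, Sat 02:00] → overlapped-by → no.
onboarding [Tue 22:00, Thu 14:00] → overlapped-by → no.
retro [Mon 00:00, Tue 05:00] → overlaps → no.
Result: audit.

audit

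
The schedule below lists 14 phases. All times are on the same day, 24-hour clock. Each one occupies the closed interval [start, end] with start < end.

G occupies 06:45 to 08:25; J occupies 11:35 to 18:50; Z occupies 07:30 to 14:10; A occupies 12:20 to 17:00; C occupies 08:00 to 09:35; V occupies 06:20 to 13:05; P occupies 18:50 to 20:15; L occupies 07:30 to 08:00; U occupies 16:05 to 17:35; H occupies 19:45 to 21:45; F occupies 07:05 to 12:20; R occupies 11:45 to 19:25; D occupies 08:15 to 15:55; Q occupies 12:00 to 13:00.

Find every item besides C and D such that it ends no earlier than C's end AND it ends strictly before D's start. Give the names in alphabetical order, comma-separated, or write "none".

Conditions: its end is no earlier than C's end (X.end >= 09:35) AND its end is strictly before D's start (X.end < 08:15).
A: end 17:00 >= 09:35? ✓; end 17:00 < 08:15? ✗ → no.
F: end 12:20 >= 09:35? ✓; end 12:20 < 08:15? ✗ → no.
G: end 08:25 >= 09:35? ✗; end 08:25 < 08:15? ✗ → no.
H: end 21:45 >= 09:35? ✓; end 21:45 < 08:15? ✗ → no.
J: end 18:50 >= 09:35? ✓; end 18:50 < 08:15? ✗ → no.
L: end 08:00 >= 09:35? ✗; end 08:00 < 08:15? ✓ → no.
P: end 20:15 >= 09:35? ✓; end 20:15 < 08:15? ✗ → no.
Q: end 13:00 >= 09:35? ✓; end 13:00 < 08:15? ✗ → no.
R: end 19:25 >= 09:35? ✓; end 19:25 < 08:15? ✗ → no.
U: end 17:35 >= 09:35? ✓; end 17:35 < 08:15? ✗ → no.
V: end 13:05 >= 09:35? ✓; end 13:05 < 08:15? ✗ → no.
Z: end 14:10 >= 09:35? ✓; end 14:10 < 08:15? ✗ → no.
Result: none.

none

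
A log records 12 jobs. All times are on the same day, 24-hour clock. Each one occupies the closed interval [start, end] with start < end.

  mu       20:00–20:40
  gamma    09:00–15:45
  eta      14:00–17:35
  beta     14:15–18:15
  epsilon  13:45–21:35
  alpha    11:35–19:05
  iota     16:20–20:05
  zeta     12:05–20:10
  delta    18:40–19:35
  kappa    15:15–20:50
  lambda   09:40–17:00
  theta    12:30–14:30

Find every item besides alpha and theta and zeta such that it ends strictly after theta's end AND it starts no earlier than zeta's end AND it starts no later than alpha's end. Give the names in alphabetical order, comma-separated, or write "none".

none

Conditions: its end is strictly after theta's end (X.end > 14:30) AND its start is no earlier than zeta's end (X.start >= 20:10) AND its start is no later than alpha's end (X.start <= 19:05).
beta: end 18:15 > 14:30? ✓; start 14:15 >= 20:10? ✗; start 14:15 <= 19:05? ✓ → no.
delta: end 19:35 > 14:30? ✓; start 18:40 >= 20:10? ✗; start 18:40 <= 19:05? ✓ → no.
epsilon: end 21:35 > 14:30? ✓; start 13:45 >= 20:10? ✗; start 13:45 <= 19:05? ✓ → no.
eta: end 17:35 > 14:30? ✓; start 14:00 >= 20:10? ✗; start 14:00 <= 19:05? ✓ → no.
gamma: end 15:45 > 14:30? ✓; start 09:00 >= 20:10? ✗; start 09:00 <= 19:05? ✓ → no.
iota: end 20:05 > 14:30? ✓; start 16:20 >= 20:10? ✗; start 16:20 <= 19:05? ✓ → no.
kappa: end 20:50 > 14:30? ✓; start 15:15 >= 20:10? ✗; start 15:15 <= 19:05? ✓ → no.
lambda: end 17:00 > 14:30? ✓; start 09:40 >= 20:10? ✗; start 09:40 <= 19:05? ✓ → no.
mu: end 20:40 > 14:30? ✓; start 20:00 >= 20:10? ✗; start 20:00 <= 19:05? ✗ → no.
Result: none.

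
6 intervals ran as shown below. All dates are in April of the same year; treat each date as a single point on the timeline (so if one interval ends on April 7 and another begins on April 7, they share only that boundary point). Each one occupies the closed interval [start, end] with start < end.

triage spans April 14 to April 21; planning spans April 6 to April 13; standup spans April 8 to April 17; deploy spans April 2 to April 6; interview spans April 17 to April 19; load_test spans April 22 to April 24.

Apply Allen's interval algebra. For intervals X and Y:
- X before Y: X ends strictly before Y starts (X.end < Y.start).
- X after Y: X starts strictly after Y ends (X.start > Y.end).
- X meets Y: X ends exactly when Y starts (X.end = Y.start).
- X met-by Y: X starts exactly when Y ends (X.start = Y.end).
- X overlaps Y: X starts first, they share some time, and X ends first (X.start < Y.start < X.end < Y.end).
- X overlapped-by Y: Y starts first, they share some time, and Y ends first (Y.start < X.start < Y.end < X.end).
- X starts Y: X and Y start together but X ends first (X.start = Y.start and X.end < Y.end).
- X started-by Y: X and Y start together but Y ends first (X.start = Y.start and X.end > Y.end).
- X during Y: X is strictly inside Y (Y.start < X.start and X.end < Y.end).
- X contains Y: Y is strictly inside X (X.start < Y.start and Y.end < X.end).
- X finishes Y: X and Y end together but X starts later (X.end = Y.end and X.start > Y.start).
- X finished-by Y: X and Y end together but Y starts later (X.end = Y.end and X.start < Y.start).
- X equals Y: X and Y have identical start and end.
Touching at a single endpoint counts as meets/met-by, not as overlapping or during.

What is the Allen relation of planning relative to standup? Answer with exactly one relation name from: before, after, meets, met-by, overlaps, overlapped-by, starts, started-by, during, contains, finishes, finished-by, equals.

overlaps

planning = [April 6, April 13]; standup = [April 8, April 17].
Compare endpoints: planning.start < standup.start, planning.start < standup.end, planning.end > standup.start, planning.end < standup.end.
That pattern is 'overlaps'.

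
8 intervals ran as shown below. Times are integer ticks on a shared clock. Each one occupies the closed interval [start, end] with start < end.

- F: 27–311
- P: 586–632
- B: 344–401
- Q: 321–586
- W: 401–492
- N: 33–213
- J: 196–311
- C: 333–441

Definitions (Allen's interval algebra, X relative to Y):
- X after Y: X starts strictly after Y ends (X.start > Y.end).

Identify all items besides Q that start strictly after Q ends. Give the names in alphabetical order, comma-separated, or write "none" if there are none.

none

Target Q = [321, 586].
B [344, 401] → during → no.
C [333, 441] → during → no.
F [27, 311] → before → no.
J [196, 311] → before → no.
N [33, 213] → before → no.
P [586, 632] → met-by → no.
W [401, 492] → during → no.
Result: none.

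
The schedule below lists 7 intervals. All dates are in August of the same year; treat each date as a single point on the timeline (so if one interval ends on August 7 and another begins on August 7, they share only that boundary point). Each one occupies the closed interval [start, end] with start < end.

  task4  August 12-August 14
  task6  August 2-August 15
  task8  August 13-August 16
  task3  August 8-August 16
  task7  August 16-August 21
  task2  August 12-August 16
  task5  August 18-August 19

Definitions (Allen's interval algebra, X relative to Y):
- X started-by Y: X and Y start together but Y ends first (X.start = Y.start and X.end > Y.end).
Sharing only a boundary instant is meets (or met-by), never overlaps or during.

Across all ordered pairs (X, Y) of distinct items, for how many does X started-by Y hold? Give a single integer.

Checking all 42 ordered pairs for relation 'started-by'; matching pairs in alphabetical order:
(task2, task4): task2 started-by task4 ✓
Count: 1.

1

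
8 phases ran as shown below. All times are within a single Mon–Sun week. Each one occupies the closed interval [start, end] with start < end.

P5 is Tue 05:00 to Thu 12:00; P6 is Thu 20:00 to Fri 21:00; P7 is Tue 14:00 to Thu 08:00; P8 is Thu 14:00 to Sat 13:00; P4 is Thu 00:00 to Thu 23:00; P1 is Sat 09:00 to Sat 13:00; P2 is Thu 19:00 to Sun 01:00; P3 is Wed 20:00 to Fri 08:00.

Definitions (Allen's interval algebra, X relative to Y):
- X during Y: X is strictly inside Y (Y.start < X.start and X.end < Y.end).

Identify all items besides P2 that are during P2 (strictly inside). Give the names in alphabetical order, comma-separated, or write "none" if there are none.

P1, P6

Target P2 = [Thu 19:00, Sun 01:00].
P1 [Sat 09:00, Sat 13:00] → during → yes.
P3 [Wed 20:00, Fri 08:00] → overlaps → no.
P4 [Thu 00:00, Thu 23:00] → overlaps → no.
P5 [Tue 05:00, Thu 12:00] → before → no.
P6 [Thu 20:00, Fri 21:00] → during → yes.
P7 [Tue 14:00, Thu 08:00] → before → no.
P8 [Thu 14:00, Sat 13:00] → overlaps → no.
Result: P1, P6.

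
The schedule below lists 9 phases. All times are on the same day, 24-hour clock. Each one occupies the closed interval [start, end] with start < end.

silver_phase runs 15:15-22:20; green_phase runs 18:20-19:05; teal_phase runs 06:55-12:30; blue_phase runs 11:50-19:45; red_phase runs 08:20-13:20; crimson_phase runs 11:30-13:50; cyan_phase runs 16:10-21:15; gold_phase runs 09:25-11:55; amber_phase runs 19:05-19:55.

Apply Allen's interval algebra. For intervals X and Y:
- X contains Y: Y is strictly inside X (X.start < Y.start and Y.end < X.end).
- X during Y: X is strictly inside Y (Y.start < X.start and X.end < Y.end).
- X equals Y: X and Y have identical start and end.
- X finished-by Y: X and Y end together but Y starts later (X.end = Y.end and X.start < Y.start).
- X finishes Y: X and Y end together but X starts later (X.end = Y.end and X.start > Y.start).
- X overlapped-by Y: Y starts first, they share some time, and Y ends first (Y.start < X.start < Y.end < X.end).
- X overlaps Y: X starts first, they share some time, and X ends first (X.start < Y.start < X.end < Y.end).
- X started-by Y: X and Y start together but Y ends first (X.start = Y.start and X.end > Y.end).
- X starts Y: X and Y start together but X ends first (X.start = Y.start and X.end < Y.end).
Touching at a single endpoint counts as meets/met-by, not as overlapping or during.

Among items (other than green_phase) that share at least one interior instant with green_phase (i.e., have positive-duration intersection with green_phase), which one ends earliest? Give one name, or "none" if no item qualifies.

Target green_phase = [18:20, 19:05].
amber_phase [19:05, 19:55] → met-by → excluded.
blue_phase [11:50, 19:45] → contains → candidate.
crimson_phase [11:30, 13:50] → before → excluded.
cyan_phase [16:10, 21:15] → contains → candidate.
gold_phase [09:25, 11:55] → before → excluded.
red_phase [08:20, 13:20] → before → excluded.
silver_phase [15:15, 22:20] → contains → candidate.
teal_phase [06:55, 12:30] → before → excluded.
Among candidates, earliest end is 19:45 → blue_phase.

blue_phase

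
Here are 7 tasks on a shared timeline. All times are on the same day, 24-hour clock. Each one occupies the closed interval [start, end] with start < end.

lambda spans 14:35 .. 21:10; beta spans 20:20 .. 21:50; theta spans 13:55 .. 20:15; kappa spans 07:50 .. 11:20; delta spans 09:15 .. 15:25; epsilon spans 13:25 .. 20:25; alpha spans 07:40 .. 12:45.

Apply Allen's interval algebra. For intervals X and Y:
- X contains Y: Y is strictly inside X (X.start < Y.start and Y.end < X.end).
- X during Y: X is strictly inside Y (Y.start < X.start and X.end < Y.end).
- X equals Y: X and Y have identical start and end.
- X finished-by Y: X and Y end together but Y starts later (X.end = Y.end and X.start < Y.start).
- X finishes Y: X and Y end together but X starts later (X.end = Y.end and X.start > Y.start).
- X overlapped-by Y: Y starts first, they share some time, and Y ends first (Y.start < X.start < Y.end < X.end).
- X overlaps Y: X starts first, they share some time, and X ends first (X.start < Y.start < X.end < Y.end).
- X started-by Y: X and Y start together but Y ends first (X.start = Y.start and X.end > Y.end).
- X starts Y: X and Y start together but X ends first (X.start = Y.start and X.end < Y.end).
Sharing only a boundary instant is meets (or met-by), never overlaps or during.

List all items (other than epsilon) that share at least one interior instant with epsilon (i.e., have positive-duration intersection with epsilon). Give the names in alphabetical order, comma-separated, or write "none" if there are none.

beta, delta, lambda, theta

Target epsilon = [13:25, 20:25].
alpha [07:40, 12:45] → before → no.
beta [20:20, 21:50] → overlapped-by → yes.
delta [09:15, 15:25] → overlaps → yes.
kappa [07:50, 11:20] → before → no.
lambda [14:35, 21:10] → overlapped-by → yes.
theta [13:55, 20:15] → during → yes.
Result: beta, delta, lambda, theta.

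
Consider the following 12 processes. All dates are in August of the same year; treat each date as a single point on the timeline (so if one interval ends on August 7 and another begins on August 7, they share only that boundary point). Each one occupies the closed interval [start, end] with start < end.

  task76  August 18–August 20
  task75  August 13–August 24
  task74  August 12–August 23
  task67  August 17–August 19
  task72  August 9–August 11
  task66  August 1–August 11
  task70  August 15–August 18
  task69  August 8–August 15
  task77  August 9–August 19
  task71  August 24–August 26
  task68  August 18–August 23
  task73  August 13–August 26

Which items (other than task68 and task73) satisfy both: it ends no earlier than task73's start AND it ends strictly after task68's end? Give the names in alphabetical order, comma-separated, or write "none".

task71, task75

Conditions: its end is no earlier than task73's start (X.end >= August 13) AND its end is strictly after task68's end (X.end > August 23).
task66: end August 11 >= August 13? ✗; end August 11 > August 23? ✗ → no.
task67: end August 19 >= August 13? ✓; end August 19 > August 23? ✗ → no.
task69: end August 15 >= August 13? ✓; end August 15 > August 23? ✗ → no.
task70: end August 18 >= August 13? ✓; end August 18 > August 23? ✗ → no.
task71: end August 26 >= August 13? ✓; end August 26 > August 23? ✓ → yes.
task72: end August 11 >= August 13? ✗; end August 11 > August 23? ✗ → no.
task74: end August 23 >= August 13? ✓; end August 23 > August 23? ✗ → no.
task75: end August 24 >= August 13? ✓; end August 24 > August 23? ✓ → yes.
task76: end August 20 >= August 13? ✓; end August 20 > August 23? ✗ → no.
task77: end August 19 >= August 13? ✓; end August 19 > August 23? ✗ → no.
Result: task71, task75.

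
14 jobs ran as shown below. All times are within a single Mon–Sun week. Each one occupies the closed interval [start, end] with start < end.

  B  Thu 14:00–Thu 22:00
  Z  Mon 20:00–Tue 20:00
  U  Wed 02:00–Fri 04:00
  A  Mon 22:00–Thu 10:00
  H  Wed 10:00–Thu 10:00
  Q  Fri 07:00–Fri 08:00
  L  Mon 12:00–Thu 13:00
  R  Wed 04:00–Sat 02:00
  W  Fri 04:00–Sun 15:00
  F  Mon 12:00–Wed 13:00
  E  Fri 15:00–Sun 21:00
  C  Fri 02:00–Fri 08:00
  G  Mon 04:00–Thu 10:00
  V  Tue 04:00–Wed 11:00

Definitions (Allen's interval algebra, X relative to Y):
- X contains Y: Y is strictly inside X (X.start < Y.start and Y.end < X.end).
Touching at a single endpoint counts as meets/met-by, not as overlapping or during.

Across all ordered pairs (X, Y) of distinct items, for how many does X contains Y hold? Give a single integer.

Checking all 182 ordered pairs for relation 'contains'; matching pairs in alphabetical order:
(A, V): A contains V ✓
(F, V): F contains V ✓
(F, Z): F contains Z ✓
(G, F): G contains F ✓
(G, V): G contains V ✓
(G, Z): G contains Z ✓
(L, A): L contains A ✓
(L, H): L contains H ✓
(L, V): L contains V ✓
(L, Z): L contains Z ✓
(R, B): R contains B ✓
(R, C): R contains C ✓
(R, H): R contains H ✓
(R, Q): R contains Q ✓
(U, B): U contains B ✓
(U, H): U contains H ✓
(W, Q): W contains Q ✓
Count: 17.

17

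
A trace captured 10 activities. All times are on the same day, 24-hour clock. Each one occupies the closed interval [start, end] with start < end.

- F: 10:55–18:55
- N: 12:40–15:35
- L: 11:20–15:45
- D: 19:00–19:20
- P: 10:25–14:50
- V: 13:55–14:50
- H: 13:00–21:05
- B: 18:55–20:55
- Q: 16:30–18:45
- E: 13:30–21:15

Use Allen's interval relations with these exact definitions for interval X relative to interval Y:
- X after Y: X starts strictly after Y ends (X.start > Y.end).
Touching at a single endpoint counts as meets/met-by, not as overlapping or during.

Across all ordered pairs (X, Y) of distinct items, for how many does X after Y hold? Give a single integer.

15

Checking all 90 ordered pairs for relation 'after'; matching pairs in alphabetical order:
(B, L): B after L ✓
(B, N): B after N ✓
(B, P): B after P ✓
(B, Q): B after Q ✓
(B, V): B after V ✓
(D, F): D after F ✓
(D, L): D after L ✓
(D, N): D after N ✓
(D, P): D after P ✓
(D, Q): D after Q ✓
(D, V): D after V ✓
(Q, L): Q after L ✓
(Q, N): Q after N ✓
(Q, P): Q after P ✓
(Q, V): Q after V ✓
Count: 15.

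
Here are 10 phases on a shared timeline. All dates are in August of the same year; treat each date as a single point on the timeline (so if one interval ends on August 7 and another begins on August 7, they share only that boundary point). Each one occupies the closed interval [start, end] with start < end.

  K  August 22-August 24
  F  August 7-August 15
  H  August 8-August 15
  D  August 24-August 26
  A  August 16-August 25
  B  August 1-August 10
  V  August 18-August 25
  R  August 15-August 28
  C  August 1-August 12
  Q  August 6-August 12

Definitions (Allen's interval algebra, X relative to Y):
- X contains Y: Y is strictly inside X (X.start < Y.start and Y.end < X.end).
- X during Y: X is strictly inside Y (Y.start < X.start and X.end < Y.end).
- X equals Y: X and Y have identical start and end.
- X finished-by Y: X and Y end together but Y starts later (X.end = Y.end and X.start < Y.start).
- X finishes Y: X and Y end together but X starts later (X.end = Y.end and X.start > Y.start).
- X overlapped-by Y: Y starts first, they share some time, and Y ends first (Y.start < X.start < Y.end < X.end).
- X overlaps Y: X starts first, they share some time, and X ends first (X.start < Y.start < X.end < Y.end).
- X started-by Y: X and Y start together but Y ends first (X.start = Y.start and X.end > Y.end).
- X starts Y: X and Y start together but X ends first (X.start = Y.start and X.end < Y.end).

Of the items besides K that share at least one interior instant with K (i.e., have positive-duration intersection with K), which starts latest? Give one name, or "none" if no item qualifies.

Target K = [August 22, August 24].
A [August 16, August 25] → contains → candidate.
B [August 1, August 10] → before → excluded.
C [August 1, August 12] → before → excluded.
D [August 24, August 26] → met-by → excluded.
F [August 7, August 15] → before → excluded.
H [August 8, August 15] → before → excluded.
Q [August 6, August 12] → before → excluded.
R [August 15, August 28] → contains → candidate.
V [August 18, August 25] → contains → candidate.
Among candidates, latest start is August 18 → V.

V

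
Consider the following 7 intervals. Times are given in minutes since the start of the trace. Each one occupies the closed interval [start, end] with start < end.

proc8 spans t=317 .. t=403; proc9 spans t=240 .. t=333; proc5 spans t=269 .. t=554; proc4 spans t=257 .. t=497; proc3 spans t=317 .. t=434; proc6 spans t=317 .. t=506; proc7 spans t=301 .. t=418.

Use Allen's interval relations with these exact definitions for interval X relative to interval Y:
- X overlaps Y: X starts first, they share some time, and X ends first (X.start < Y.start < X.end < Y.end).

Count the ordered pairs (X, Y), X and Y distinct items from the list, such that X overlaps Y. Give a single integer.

10

Checking all 42 ordered pairs for relation 'overlaps'; matching pairs in alphabetical order:
(proc4, proc5): proc4 overlaps proc5 ✓
(proc4, proc6): proc4 overlaps proc6 ✓
(proc7, proc3): proc7 overlaps proc3 ✓
(proc7, proc6): proc7 overlaps proc6 ✓
(proc9, proc3): proc9 overlaps proc3 ✓
(proc9, proc4): proc9 overlaps proc4 ✓
(proc9, proc5): proc9 overlaps proc5 ✓
(proc9, proc6): proc9 overlaps proc6 ✓
(proc9, proc7): proc9 overlaps proc7 ✓
(proc9, proc8): proc9 overlaps proc8 ✓
Count: 10.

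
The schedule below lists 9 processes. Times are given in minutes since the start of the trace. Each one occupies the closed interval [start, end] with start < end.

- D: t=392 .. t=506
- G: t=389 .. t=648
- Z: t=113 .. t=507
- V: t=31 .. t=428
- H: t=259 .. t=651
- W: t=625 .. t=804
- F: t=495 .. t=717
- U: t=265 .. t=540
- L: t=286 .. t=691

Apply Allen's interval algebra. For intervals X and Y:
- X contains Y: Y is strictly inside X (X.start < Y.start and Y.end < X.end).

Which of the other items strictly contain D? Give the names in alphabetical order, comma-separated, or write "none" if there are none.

Target D = [t=392, t=506].
F [t=495, t=717] → overlapped-by → no.
G [t=389, t=648] → contains → yes.
H [t=259, t=651] → contains → yes.
L [t=286, t=691] → contains → yes.
U [t=265, t=540] → contains → yes.
V [t=31, t=428] → overlaps → no.
W [t=625, t=804] → after → no.
Z [t=113, t=507] → contains → yes.
Result: G, H, L, U, Z.

G, H, L, U, Z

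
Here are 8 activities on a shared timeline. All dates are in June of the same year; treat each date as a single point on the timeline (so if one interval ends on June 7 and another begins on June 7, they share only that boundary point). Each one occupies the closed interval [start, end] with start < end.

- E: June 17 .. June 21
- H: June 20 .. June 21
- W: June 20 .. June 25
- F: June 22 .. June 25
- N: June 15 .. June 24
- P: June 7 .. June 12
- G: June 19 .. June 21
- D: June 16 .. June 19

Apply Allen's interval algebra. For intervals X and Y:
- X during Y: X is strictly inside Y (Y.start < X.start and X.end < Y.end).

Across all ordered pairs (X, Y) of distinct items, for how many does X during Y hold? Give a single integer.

4

Checking all 56 ordered pairs for relation 'during'; matching pairs in alphabetical order:
(D, N): D during N ✓
(E, N): E during N ✓
(G, N): G during N ✓
(H, N): H during N ✓
Count: 4.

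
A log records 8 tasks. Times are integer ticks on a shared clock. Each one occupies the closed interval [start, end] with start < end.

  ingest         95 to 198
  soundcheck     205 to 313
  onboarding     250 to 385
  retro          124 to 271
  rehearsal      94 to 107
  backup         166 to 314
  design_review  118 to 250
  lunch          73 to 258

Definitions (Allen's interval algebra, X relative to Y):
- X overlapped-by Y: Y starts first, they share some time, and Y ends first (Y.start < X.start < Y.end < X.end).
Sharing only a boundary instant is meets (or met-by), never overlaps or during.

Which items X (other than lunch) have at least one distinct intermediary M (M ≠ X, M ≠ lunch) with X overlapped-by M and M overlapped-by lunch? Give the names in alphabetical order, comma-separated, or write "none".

Target lunch = [73, 258].
Intermediaries M with M overlapped-by lunch: backup, onboarding, retro, soundcheck.
Via backup — items with X overlapped-by backup: onboarding.
Via onboarding — items with X overlapped-by onboarding: none.
Via retro — items with X overlapped-by retro: backup, onboarding, soundcheck.
Via soundcheck — items with X overlapped-by soundcheck: onboarding.
Union: backup, onboarding, soundcheck.

backup, onboarding, soundcheck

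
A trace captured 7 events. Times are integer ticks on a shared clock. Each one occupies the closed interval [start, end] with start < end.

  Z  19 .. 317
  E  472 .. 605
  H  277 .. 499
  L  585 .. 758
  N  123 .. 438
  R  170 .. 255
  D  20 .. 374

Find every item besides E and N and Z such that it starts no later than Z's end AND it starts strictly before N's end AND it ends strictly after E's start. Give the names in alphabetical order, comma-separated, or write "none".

H

Conditions: its start is no later than Z's end (X.start <= 317) AND its start is strictly before N's end (X.start < 438) AND its end is strictly after E's start (X.end > 472).
D: start 20 <= 317? ✓; start 20 < 438? ✓; end 374 > 472? ✗ → no.
H: start 277 <= 317? ✓; start 277 < 438? ✓; end 499 > 472? ✓ → yes.
L: start 585 <= 317? ✗; start 585 < 438? ✗; end 758 > 472? ✓ → no.
R: start 170 <= 317? ✓; start 170 < 438? ✓; end 255 > 472? ✗ → no.
Result: H.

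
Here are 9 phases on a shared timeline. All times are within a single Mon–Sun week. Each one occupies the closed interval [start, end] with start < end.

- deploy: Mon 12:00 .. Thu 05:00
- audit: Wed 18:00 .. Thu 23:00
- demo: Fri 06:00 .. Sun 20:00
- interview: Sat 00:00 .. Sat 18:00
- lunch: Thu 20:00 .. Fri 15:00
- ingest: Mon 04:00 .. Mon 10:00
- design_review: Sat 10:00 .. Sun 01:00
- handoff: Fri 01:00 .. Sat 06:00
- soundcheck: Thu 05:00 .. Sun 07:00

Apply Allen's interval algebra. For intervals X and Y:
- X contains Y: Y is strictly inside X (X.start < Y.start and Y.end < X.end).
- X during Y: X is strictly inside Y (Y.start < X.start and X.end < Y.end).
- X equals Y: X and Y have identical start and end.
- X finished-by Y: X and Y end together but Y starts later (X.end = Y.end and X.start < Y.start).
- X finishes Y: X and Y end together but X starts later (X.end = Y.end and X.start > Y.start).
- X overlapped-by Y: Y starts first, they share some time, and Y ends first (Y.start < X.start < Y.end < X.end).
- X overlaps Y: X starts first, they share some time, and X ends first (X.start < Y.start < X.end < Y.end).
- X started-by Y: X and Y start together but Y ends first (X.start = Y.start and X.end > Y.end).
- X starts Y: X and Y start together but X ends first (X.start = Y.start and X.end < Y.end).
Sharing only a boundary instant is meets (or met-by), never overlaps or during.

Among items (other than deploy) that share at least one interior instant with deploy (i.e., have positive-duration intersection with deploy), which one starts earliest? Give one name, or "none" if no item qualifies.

audit

Target deploy = [Mon 12:00, Thu 05:00].
audit [Wed 18:00, Thu 23:00] → overlapped-by → candidate.
demo [Fri 06:00, Sun 20:00] → after → excluded.
design_review [Sat 10:00, Sun 01:00] → after → excluded.
handoff [Fri 01:00, Sat 06:00] → after → excluded.
ingest [Mon 04:00, Mon 10:00] → before → excluded.
interview [Sat 00:00, Sat 18:00] → after → excluded.
lunch [Thu 20:00, Fri 15:00] → after → excluded.
soundcheck [Thu 05:00, Sun 07:00] → met-by → excluded.
Among candidates, earliest start is Wed 18:00 → audit.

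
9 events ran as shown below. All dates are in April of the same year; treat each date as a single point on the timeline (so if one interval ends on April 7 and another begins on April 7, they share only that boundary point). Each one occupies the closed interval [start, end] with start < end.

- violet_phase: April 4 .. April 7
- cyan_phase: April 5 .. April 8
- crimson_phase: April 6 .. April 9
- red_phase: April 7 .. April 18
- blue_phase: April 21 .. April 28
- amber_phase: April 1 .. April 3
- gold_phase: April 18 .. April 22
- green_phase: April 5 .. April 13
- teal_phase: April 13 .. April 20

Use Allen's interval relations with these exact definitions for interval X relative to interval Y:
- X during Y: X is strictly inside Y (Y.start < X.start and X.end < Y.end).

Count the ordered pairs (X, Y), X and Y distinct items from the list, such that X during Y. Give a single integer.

Checking all 72 ordered pairs for relation 'during'; matching pairs in alphabetical order:
(crimson_phase, green_phase): crimson_phase during green_phase ✓
Count: 1.

1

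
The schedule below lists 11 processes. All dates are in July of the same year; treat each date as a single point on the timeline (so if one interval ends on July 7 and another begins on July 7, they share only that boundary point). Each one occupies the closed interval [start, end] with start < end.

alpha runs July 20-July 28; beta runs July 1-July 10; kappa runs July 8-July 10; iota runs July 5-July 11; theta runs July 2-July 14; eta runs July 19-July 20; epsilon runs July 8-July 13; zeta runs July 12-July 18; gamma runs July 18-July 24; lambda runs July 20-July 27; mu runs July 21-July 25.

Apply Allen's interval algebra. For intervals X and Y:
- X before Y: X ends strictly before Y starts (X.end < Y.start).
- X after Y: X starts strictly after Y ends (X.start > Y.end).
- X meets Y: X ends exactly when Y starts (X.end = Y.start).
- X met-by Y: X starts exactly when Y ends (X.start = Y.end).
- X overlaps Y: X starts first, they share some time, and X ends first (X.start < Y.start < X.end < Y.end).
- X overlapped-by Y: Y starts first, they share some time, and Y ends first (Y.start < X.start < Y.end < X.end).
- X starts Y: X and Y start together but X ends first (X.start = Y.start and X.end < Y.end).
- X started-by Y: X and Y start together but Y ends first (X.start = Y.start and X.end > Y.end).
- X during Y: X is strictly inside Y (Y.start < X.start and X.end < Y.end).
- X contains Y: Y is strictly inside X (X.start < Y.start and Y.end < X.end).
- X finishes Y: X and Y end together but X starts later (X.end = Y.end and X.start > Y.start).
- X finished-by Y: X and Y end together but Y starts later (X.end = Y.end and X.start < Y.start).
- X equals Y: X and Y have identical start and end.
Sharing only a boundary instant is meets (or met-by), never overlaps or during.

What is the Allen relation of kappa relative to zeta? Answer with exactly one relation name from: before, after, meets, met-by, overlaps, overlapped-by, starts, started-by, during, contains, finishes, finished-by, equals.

before

kappa = [July 8, July 10]; zeta = [July 12, July 18].
Compare endpoints: kappa.start < zeta.start, kappa.start < zeta.end, kappa.end < zeta.start, kappa.end < zeta.end.
That pattern is 'before'.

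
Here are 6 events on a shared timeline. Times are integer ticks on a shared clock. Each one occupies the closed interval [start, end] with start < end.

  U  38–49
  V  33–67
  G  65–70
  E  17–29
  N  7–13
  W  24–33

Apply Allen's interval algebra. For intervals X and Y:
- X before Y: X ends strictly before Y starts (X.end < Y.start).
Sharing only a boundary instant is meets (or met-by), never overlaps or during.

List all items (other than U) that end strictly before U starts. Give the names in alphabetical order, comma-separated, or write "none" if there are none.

Target U = [38, 49].
E [17, 29] → before → yes.
G [65, 70] → after → no.
N [7, 13] → before → yes.
V [33, 67] → contains → no.
W [24, 33] → before → yes.
Result: E, N, W.

E, N, W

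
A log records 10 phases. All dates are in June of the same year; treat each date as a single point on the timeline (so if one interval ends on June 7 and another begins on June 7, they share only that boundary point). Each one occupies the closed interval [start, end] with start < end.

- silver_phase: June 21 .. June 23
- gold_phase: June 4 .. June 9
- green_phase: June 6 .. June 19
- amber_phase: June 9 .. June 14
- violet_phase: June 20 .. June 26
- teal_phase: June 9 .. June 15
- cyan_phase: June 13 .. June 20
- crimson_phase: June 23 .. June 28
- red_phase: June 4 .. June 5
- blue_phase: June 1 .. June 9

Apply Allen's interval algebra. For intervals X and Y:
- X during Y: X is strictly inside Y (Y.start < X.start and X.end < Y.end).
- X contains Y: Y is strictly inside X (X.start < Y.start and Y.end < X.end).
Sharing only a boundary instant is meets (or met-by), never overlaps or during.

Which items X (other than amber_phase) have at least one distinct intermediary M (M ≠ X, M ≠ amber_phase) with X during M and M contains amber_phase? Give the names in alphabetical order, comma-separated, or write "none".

Target amber_phase = [June 9, June 14].
Intermediaries M with M contains amber_phase: green_phase.
Via green_phase — items with X during green_phase: teal_phase.
Union: teal_phase.

teal_phase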